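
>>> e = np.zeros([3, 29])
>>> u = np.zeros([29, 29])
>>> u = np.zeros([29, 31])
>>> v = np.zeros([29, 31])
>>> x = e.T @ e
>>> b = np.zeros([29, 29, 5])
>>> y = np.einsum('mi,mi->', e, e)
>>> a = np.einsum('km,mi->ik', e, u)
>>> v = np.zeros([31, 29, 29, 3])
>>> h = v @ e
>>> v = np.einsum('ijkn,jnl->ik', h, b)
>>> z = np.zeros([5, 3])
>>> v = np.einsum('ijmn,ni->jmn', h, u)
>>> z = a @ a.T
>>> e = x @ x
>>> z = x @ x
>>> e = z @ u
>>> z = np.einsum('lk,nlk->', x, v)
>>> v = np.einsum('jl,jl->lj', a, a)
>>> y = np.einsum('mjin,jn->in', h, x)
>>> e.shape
(29, 31)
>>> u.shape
(29, 31)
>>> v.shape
(3, 31)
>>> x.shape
(29, 29)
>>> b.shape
(29, 29, 5)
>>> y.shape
(29, 29)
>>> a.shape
(31, 3)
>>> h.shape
(31, 29, 29, 29)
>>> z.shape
()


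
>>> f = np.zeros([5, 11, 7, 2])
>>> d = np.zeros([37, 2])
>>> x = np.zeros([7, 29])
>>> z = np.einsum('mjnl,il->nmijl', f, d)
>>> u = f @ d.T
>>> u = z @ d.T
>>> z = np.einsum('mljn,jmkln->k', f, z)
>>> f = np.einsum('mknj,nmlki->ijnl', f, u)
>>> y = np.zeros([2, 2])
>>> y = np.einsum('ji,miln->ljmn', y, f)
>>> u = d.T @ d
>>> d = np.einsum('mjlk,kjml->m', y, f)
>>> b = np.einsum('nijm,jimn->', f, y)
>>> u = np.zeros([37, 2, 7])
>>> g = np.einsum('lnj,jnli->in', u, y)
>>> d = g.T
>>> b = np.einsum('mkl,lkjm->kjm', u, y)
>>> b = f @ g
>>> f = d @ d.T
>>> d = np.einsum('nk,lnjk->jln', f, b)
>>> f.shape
(2, 2)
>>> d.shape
(7, 37, 2)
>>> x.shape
(7, 29)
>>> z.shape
(37,)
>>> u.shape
(37, 2, 7)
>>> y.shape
(7, 2, 37, 37)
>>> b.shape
(37, 2, 7, 2)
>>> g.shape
(37, 2)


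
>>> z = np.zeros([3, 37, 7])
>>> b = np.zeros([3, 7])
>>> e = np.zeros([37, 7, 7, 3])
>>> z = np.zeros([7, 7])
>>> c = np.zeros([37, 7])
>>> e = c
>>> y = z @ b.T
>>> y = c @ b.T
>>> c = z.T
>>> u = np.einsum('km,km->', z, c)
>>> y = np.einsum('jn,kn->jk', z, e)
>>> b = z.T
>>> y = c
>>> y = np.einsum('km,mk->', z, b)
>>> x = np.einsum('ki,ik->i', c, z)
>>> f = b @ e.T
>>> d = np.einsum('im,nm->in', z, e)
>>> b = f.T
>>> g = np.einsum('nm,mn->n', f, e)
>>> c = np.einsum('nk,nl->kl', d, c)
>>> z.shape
(7, 7)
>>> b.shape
(37, 7)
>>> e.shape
(37, 7)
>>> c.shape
(37, 7)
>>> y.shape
()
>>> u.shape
()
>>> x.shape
(7,)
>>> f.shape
(7, 37)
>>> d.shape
(7, 37)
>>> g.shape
(7,)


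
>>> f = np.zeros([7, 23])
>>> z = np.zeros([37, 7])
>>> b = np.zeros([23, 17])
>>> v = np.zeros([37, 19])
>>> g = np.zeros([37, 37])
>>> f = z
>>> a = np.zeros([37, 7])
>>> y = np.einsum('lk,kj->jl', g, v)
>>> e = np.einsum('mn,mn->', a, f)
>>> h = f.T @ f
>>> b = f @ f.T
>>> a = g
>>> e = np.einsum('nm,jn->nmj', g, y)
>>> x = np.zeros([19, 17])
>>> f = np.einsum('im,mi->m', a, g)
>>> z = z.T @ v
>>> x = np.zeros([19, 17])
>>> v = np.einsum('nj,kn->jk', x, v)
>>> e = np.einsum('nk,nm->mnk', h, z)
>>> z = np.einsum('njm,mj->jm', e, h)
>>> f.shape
(37,)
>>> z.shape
(7, 7)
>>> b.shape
(37, 37)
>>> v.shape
(17, 37)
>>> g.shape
(37, 37)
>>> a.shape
(37, 37)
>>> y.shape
(19, 37)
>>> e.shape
(19, 7, 7)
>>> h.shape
(7, 7)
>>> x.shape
(19, 17)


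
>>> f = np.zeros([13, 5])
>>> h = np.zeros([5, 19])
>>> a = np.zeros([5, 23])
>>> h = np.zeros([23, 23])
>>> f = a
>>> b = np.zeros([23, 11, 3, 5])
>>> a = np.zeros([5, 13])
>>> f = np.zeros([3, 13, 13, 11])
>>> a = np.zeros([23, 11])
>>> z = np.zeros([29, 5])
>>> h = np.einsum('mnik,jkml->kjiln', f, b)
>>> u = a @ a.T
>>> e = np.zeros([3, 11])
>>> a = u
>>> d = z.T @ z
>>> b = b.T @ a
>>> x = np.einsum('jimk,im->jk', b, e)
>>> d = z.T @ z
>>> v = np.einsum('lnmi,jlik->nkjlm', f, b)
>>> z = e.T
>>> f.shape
(3, 13, 13, 11)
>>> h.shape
(11, 23, 13, 5, 13)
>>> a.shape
(23, 23)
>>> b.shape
(5, 3, 11, 23)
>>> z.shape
(11, 3)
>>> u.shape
(23, 23)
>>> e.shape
(3, 11)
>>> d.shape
(5, 5)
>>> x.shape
(5, 23)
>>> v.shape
(13, 23, 5, 3, 13)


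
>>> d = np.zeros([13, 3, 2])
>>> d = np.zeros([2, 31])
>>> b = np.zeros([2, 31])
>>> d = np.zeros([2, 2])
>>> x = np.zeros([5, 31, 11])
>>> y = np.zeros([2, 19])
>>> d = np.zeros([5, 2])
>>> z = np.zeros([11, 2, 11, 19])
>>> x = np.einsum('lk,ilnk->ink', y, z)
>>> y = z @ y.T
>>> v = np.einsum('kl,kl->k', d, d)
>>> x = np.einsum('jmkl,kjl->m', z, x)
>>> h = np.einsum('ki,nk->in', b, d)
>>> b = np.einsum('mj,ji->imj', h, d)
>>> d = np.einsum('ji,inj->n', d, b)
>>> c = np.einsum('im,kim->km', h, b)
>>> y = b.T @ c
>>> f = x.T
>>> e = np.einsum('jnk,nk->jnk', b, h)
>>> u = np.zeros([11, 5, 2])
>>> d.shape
(31,)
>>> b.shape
(2, 31, 5)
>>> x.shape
(2,)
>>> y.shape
(5, 31, 5)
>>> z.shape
(11, 2, 11, 19)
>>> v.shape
(5,)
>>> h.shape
(31, 5)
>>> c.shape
(2, 5)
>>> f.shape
(2,)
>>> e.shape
(2, 31, 5)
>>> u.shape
(11, 5, 2)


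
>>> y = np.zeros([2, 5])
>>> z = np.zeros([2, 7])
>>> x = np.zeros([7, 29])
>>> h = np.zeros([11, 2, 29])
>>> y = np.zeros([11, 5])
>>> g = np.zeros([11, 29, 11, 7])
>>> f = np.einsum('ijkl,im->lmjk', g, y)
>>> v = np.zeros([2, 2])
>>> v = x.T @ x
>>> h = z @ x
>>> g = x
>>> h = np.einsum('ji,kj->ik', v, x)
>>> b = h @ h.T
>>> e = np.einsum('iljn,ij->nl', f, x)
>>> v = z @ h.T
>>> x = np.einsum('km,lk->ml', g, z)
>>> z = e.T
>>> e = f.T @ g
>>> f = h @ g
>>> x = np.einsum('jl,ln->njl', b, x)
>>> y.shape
(11, 5)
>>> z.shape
(5, 11)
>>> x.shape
(2, 29, 29)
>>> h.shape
(29, 7)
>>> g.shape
(7, 29)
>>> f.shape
(29, 29)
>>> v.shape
(2, 29)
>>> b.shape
(29, 29)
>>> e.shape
(11, 29, 5, 29)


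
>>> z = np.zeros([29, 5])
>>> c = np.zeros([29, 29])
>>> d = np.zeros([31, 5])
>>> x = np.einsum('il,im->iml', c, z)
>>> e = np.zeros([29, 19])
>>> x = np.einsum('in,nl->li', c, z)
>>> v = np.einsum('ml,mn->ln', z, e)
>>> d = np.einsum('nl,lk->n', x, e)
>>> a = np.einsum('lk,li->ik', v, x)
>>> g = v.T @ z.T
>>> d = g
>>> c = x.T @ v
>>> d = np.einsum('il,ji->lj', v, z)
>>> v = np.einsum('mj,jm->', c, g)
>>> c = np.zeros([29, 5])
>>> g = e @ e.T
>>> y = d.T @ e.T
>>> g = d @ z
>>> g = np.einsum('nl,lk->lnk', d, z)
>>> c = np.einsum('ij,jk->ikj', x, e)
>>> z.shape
(29, 5)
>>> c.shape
(5, 19, 29)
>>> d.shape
(19, 29)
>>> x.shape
(5, 29)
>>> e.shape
(29, 19)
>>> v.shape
()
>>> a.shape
(29, 19)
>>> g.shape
(29, 19, 5)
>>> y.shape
(29, 29)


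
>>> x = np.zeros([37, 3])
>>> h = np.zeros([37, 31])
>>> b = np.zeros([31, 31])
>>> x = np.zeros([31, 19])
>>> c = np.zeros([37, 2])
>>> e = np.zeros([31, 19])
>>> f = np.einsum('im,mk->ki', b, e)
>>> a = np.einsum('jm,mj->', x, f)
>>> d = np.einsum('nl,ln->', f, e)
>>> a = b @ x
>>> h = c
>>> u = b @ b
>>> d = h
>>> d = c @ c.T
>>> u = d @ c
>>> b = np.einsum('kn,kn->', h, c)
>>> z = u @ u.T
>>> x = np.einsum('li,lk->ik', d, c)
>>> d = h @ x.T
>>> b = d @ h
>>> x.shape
(37, 2)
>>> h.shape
(37, 2)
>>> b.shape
(37, 2)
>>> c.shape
(37, 2)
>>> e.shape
(31, 19)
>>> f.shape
(19, 31)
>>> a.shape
(31, 19)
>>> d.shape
(37, 37)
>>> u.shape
(37, 2)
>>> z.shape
(37, 37)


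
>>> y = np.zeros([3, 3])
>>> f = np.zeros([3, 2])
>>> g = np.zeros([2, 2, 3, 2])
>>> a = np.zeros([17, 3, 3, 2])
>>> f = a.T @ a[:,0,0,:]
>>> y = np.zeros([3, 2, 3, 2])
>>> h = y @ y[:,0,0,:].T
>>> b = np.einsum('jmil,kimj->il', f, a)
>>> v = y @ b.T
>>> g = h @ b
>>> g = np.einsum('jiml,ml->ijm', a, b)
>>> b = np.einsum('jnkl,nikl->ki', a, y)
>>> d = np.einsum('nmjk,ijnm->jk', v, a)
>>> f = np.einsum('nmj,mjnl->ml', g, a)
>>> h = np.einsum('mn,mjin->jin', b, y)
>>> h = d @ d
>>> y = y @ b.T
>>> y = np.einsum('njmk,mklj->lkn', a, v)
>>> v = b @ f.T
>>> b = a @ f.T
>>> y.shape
(3, 2, 17)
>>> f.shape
(17, 2)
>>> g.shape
(3, 17, 3)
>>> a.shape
(17, 3, 3, 2)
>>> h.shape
(3, 3)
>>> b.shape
(17, 3, 3, 17)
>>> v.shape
(3, 17)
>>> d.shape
(3, 3)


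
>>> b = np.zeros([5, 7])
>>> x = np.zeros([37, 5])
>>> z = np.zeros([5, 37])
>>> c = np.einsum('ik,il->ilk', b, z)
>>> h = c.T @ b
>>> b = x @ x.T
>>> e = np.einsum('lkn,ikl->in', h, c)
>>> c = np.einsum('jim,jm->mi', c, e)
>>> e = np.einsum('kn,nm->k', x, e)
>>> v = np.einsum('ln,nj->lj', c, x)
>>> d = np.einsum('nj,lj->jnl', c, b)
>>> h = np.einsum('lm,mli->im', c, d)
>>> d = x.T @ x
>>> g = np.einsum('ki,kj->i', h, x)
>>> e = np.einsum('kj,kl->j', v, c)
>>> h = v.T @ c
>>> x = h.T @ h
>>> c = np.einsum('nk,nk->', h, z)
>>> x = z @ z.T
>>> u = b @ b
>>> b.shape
(37, 37)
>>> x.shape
(5, 5)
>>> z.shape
(5, 37)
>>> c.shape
()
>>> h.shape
(5, 37)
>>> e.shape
(5,)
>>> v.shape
(7, 5)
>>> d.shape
(5, 5)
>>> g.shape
(37,)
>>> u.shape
(37, 37)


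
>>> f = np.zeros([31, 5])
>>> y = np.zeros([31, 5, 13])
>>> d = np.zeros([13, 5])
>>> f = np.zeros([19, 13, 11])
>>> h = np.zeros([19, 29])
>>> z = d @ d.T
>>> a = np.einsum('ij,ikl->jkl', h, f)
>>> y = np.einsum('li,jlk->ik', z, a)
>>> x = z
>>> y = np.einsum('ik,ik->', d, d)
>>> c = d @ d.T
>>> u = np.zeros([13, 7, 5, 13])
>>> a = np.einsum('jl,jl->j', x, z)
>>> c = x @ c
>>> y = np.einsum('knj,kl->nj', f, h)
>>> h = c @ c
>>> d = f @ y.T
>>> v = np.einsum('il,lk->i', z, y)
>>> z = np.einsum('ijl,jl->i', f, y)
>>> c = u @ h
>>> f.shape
(19, 13, 11)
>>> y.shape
(13, 11)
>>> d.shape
(19, 13, 13)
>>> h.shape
(13, 13)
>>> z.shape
(19,)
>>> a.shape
(13,)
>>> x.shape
(13, 13)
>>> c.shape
(13, 7, 5, 13)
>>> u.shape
(13, 7, 5, 13)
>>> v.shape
(13,)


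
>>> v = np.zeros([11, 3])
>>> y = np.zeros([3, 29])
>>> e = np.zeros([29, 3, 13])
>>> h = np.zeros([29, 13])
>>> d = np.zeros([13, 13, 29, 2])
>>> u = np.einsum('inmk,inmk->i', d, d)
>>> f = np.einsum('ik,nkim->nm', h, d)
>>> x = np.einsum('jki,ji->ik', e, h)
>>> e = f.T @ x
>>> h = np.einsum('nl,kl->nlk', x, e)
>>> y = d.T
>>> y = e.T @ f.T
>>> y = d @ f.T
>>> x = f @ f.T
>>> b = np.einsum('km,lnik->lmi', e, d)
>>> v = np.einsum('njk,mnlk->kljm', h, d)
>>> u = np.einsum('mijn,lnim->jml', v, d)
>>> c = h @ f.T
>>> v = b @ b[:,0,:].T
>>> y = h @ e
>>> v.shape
(13, 3, 13)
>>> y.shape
(13, 3, 3)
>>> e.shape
(2, 3)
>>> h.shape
(13, 3, 2)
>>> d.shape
(13, 13, 29, 2)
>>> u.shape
(3, 2, 13)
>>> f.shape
(13, 2)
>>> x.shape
(13, 13)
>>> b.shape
(13, 3, 29)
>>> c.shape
(13, 3, 13)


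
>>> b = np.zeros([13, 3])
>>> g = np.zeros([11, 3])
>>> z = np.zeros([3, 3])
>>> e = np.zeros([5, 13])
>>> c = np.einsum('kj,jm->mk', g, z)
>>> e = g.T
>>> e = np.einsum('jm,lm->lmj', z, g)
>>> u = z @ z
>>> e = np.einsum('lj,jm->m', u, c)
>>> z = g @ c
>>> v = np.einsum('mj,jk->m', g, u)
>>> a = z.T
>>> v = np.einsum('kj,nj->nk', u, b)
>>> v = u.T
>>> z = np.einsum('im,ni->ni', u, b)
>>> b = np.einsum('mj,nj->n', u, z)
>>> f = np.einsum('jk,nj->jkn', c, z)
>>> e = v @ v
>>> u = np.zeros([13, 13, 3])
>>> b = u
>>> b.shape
(13, 13, 3)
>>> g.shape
(11, 3)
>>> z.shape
(13, 3)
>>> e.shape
(3, 3)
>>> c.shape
(3, 11)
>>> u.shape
(13, 13, 3)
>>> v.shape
(3, 3)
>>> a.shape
(11, 11)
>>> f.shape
(3, 11, 13)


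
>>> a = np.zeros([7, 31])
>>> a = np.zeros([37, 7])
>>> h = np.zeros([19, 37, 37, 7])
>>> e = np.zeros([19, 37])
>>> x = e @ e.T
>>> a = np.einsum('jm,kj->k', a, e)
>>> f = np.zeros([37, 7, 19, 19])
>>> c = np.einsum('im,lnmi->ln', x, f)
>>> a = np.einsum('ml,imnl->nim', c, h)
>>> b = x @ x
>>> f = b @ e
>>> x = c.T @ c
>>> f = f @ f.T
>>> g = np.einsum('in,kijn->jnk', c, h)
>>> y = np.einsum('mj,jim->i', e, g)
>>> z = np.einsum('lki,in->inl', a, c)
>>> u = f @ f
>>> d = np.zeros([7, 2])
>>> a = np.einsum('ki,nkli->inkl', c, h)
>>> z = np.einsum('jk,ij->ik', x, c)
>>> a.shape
(7, 19, 37, 37)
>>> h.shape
(19, 37, 37, 7)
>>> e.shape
(19, 37)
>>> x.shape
(7, 7)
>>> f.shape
(19, 19)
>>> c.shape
(37, 7)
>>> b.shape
(19, 19)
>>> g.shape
(37, 7, 19)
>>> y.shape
(7,)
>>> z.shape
(37, 7)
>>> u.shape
(19, 19)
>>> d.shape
(7, 2)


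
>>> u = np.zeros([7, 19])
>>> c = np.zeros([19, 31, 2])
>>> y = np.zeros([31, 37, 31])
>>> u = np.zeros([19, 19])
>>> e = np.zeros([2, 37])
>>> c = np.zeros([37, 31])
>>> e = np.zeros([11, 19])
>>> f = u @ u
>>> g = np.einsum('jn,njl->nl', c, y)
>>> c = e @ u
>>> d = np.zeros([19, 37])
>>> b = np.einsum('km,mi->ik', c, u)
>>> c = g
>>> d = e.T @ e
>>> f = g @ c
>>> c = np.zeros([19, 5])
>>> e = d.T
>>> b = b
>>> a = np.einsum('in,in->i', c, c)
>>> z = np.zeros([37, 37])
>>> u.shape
(19, 19)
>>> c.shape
(19, 5)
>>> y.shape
(31, 37, 31)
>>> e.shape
(19, 19)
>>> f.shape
(31, 31)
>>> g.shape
(31, 31)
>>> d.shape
(19, 19)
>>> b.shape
(19, 11)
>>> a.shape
(19,)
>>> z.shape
(37, 37)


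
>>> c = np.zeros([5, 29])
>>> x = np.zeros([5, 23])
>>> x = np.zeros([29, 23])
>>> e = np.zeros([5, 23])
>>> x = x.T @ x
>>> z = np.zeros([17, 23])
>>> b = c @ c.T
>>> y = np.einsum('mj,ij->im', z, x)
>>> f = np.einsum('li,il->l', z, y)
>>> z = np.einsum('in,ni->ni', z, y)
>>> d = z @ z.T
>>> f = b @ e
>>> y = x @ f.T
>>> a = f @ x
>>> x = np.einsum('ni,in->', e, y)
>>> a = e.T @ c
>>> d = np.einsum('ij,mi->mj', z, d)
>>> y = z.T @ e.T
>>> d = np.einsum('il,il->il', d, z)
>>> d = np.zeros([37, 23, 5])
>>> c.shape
(5, 29)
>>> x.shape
()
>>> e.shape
(5, 23)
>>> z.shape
(23, 17)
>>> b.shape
(5, 5)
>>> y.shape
(17, 5)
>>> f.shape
(5, 23)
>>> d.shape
(37, 23, 5)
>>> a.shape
(23, 29)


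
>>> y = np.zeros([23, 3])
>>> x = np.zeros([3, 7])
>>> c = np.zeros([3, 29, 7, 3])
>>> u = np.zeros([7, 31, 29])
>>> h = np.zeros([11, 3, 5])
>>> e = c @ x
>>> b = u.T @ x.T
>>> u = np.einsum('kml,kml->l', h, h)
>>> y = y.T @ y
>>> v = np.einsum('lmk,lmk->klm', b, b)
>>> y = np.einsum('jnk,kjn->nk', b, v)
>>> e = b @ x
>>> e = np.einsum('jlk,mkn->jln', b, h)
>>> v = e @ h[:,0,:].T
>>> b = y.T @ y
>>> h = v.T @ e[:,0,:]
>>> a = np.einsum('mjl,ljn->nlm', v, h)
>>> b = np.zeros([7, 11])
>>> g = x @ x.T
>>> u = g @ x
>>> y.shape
(31, 3)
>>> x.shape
(3, 7)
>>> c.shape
(3, 29, 7, 3)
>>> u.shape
(3, 7)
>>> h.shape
(11, 31, 5)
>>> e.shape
(29, 31, 5)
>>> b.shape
(7, 11)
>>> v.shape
(29, 31, 11)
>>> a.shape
(5, 11, 29)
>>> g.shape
(3, 3)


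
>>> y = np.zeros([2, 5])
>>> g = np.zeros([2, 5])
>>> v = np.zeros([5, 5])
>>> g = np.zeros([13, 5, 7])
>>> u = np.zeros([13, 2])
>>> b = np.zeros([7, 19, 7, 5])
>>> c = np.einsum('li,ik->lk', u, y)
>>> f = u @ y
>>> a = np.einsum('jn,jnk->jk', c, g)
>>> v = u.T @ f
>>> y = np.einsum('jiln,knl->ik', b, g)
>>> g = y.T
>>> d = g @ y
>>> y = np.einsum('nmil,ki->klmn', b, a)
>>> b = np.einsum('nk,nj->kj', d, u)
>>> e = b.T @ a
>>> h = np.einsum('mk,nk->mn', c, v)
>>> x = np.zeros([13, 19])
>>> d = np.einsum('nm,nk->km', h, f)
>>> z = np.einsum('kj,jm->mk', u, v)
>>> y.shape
(13, 5, 19, 7)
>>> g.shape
(13, 19)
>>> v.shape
(2, 5)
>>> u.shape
(13, 2)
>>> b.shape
(13, 2)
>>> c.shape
(13, 5)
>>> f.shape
(13, 5)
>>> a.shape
(13, 7)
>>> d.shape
(5, 2)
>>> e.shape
(2, 7)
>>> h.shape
(13, 2)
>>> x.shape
(13, 19)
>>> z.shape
(5, 13)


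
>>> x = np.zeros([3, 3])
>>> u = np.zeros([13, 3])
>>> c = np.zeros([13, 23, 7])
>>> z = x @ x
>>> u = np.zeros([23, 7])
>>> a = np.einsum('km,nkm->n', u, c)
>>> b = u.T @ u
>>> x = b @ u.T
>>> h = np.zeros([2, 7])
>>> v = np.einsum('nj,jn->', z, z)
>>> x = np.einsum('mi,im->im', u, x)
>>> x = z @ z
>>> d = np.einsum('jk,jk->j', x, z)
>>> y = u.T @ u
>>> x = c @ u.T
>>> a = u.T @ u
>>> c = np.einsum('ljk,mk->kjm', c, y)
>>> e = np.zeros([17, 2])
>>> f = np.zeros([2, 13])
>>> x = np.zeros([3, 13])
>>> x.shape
(3, 13)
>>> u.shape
(23, 7)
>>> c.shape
(7, 23, 7)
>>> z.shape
(3, 3)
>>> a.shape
(7, 7)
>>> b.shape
(7, 7)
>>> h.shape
(2, 7)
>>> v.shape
()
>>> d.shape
(3,)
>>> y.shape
(7, 7)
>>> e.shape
(17, 2)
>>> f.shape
(2, 13)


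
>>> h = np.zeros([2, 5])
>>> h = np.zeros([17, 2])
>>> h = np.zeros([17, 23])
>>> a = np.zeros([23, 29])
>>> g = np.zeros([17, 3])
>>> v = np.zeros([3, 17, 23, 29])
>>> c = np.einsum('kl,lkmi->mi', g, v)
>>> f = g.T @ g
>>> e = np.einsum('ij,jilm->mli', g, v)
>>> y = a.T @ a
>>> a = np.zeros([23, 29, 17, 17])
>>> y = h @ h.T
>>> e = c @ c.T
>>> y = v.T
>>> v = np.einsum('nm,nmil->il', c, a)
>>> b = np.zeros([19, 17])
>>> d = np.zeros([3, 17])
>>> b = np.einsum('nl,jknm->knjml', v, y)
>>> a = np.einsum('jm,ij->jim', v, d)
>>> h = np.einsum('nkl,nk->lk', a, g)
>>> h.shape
(17, 3)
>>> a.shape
(17, 3, 17)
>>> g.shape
(17, 3)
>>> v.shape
(17, 17)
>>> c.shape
(23, 29)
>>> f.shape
(3, 3)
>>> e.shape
(23, 23)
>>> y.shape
(29, 23, 17, 3)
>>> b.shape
(23, 17, 29, 3, 17)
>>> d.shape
(3, 17)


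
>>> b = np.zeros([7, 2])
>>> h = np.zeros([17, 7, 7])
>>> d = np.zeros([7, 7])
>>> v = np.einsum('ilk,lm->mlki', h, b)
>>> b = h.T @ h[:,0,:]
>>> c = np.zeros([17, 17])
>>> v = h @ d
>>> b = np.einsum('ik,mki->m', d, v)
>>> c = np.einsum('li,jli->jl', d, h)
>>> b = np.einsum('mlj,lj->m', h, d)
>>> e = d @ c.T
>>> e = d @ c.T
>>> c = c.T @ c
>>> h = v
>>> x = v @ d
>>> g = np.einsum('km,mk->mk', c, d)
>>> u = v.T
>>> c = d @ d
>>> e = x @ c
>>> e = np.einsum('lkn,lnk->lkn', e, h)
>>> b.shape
(17,)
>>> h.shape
(17, 7, 7)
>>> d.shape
(7, 7)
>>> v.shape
(17, 7, 7)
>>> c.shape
(7, 7)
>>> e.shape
(17, 7, 7)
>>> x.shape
(17, 7, 7)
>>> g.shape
(7, 7)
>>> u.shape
(7, 7, 17)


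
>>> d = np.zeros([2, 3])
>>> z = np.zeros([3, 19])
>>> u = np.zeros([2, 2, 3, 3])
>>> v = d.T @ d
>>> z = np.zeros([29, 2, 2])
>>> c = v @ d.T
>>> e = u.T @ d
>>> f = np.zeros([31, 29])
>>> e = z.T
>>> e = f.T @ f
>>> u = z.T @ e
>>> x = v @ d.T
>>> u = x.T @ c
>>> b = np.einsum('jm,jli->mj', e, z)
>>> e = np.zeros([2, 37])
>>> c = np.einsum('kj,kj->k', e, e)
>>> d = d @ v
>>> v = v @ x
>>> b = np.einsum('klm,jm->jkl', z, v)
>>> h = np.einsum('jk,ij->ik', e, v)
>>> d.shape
(2, 3)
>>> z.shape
(29, 2, 2)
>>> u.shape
(2, 2)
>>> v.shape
(3, 2)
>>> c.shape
(2,)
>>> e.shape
(2, 37)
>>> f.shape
(31, 29)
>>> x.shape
(3, 2)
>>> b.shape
(3, 29, 2)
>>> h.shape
(3, 37)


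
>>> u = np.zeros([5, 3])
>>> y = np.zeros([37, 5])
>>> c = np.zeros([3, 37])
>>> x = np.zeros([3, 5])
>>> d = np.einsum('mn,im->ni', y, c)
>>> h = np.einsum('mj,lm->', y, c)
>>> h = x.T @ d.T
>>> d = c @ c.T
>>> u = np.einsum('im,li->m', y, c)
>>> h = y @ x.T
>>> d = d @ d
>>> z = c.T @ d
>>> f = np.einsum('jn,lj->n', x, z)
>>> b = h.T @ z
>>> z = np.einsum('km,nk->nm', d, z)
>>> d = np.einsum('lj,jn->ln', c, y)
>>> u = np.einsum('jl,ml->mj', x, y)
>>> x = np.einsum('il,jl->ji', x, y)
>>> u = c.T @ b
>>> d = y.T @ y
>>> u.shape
(37, 3)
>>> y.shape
(37, 5)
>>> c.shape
(3, 37)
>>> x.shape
(37, 3)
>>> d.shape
(5, 5)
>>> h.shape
(37, 3)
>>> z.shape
(37, 3)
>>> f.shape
(5,)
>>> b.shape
(3, 3)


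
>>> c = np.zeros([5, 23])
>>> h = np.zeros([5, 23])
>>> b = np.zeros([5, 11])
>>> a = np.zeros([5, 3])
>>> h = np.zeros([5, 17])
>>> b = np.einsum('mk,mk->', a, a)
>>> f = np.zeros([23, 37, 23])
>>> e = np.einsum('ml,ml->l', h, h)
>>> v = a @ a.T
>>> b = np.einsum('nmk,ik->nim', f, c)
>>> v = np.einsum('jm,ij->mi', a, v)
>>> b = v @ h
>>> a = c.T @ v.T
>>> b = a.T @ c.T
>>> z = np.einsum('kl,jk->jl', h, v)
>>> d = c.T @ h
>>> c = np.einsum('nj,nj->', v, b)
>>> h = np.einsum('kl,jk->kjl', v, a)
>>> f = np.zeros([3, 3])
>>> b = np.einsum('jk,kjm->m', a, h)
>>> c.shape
()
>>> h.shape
(3, 23, 5)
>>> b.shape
(5,)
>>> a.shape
(23, 3)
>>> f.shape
(3, 3)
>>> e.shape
(17,)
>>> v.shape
(3, 5)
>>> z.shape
(3, 17)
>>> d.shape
(23, 17)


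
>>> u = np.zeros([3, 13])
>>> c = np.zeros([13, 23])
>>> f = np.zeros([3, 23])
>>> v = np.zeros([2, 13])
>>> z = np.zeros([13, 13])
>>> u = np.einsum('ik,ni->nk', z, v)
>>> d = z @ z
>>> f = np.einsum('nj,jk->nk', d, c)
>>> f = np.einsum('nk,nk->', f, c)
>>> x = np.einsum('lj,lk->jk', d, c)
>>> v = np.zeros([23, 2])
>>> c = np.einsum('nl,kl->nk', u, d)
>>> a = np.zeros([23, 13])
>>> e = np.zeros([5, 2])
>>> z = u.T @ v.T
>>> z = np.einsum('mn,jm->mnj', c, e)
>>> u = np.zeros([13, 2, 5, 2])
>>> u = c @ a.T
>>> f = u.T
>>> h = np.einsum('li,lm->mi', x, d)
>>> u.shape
(2, 23)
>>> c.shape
(2, 13)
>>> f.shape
(23, 2)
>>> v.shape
(23, 2)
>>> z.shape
(2, 13, 5)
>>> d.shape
(13, 13)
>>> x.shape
(13, 23)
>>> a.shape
(23, 13)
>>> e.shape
(5, 2)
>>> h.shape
(13, 23)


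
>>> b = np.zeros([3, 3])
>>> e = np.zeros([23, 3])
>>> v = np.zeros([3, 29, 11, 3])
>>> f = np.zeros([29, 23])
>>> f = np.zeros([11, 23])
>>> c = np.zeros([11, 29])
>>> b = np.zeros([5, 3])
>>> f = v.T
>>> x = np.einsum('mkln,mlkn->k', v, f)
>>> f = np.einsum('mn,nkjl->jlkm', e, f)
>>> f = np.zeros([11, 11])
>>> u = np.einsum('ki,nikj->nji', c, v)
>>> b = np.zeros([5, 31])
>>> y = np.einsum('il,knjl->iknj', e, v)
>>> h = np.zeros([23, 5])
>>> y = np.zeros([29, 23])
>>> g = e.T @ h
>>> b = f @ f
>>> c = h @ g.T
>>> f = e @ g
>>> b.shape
(11, 11)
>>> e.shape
(23, 3)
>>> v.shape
(3, 29, 11, 3)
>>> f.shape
(23, 5)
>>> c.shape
(23, 3)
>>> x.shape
(29,)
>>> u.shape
(3, 3, 29)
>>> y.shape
(29, 23)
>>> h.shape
(23, 5)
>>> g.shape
(3, 5)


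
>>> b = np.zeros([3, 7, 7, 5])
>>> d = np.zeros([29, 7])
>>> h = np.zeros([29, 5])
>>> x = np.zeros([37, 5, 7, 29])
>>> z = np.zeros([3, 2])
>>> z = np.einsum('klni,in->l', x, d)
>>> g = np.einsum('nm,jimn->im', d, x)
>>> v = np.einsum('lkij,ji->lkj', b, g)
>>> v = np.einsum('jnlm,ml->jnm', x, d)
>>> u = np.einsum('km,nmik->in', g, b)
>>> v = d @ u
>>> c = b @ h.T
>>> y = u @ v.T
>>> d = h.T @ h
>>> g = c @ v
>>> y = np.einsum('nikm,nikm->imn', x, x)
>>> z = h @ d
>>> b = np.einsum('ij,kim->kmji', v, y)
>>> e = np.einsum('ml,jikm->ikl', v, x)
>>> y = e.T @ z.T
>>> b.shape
(5, 37, 3, 29)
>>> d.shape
(5, 5)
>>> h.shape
(29, 5)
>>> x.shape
(37, 5, 7, 29)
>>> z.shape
(29, 5)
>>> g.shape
(3, 7, 7, 3)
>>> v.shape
(29, 3)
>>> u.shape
(7, 3)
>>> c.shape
(3, 7, 7, 29)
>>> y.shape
(3, 7, 29)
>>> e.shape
(5, 7, 3)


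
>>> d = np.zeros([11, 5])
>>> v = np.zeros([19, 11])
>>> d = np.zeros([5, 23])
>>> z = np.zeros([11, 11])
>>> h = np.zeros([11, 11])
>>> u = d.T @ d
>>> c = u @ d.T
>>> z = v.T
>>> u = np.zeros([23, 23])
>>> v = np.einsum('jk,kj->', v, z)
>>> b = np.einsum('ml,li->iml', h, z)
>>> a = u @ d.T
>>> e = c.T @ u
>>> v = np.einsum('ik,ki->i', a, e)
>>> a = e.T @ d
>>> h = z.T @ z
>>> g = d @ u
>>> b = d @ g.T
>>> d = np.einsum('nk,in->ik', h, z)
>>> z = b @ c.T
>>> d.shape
(11, 19)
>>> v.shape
(23,)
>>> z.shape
(5, 23)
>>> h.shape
(19, 19)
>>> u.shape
(23, 23)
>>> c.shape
(23, 5)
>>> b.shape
(5, 5)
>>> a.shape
(23, 23)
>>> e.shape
(5, 23)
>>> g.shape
(5, 23)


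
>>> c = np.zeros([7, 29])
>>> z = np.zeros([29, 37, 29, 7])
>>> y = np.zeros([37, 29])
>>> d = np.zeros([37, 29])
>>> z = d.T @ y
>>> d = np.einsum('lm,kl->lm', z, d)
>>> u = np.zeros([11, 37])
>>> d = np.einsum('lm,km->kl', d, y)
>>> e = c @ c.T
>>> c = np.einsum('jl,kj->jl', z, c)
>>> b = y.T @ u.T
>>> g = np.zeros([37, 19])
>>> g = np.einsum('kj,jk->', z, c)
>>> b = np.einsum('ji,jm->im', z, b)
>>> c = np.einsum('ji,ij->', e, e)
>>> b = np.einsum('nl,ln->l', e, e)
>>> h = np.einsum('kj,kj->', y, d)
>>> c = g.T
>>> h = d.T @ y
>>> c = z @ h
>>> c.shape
(29, 29)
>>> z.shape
(29, 29)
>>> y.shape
(37, 29)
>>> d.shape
(37, 29)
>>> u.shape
(11, 37)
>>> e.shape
(7, 7)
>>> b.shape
(7,)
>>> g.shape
()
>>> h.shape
(29, 29)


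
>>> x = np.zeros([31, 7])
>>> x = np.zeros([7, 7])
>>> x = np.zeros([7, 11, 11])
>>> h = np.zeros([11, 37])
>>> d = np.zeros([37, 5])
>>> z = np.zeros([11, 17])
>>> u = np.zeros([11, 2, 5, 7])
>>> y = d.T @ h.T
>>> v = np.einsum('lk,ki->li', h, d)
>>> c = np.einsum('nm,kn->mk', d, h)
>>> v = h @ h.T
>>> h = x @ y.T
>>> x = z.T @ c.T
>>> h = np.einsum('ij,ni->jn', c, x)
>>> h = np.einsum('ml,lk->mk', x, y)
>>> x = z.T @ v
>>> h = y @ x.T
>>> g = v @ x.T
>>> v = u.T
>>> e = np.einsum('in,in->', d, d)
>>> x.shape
(17, 11)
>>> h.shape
(5, 17)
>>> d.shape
(37, 5)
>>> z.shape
(11, 17)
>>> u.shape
(11, 2, 5, 7)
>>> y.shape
(5, 11)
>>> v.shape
(7, 5, 2, 11)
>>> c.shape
(5, 11)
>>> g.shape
(11, 17)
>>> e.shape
()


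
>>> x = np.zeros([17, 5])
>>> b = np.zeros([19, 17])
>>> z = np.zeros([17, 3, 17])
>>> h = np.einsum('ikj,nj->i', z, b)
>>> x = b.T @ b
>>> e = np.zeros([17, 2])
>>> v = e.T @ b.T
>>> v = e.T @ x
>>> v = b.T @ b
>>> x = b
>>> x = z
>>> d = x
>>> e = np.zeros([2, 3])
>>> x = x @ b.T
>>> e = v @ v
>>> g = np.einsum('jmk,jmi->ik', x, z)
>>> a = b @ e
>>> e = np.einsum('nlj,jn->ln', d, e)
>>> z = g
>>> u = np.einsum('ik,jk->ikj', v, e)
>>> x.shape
(17, 3, 19)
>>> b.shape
(19, 17)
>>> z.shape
(17, 19)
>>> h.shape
(17,)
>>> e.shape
(3, 17)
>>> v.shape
(17, 17)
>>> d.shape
(17, 3, 17)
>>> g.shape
(17, 19)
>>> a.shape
(19, 17)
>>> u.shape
(17, 17, 3)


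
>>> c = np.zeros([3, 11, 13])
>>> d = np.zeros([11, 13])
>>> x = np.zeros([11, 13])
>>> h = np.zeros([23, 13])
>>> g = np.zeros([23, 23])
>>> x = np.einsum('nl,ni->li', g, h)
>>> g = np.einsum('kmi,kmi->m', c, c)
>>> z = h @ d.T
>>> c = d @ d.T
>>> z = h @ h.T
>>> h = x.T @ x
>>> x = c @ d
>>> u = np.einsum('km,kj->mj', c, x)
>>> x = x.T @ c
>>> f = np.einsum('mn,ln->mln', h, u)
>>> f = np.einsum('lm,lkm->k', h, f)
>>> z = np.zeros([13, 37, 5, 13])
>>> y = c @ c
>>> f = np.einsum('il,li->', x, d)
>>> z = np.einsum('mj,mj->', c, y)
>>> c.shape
(11, 11)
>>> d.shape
(11, 13)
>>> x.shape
(13, 11)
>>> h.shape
(13, 13)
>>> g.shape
(11,)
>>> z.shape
()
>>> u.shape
(11, 13)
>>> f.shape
()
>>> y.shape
(11, 11)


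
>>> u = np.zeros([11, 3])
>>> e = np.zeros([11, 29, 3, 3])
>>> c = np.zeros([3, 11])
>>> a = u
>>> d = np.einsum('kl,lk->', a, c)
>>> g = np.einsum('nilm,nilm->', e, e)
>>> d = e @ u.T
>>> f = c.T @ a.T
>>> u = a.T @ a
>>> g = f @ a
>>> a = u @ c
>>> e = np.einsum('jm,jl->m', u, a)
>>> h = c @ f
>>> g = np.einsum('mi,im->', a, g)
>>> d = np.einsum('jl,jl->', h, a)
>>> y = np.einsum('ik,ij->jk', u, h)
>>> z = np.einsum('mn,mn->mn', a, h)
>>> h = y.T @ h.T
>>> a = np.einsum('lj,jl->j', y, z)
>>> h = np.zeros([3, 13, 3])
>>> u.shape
(3, 3)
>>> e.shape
(3,)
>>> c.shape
(3, 11)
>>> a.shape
(3,)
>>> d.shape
()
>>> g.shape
()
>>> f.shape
(11, 11)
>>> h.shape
(3, 13, 3)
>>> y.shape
(11, 3)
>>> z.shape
(3, 11)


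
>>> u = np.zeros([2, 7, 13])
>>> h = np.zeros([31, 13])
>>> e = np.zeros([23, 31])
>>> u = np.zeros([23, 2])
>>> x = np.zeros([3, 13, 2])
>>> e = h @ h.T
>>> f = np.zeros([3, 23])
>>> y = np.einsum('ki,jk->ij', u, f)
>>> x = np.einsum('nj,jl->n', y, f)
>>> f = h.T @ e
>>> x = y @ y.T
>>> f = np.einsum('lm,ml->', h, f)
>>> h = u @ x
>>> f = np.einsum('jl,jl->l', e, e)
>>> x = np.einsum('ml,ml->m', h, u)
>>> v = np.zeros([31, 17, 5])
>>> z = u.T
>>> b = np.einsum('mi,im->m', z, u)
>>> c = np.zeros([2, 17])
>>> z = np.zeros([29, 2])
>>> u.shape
(23, 2)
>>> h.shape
(23, 2)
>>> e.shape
(31, 31)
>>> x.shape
(23,)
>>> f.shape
(31,)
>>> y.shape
(2, 3)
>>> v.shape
(31, 17, 5)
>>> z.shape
(29, 2)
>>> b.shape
(2,)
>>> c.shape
(2, 17)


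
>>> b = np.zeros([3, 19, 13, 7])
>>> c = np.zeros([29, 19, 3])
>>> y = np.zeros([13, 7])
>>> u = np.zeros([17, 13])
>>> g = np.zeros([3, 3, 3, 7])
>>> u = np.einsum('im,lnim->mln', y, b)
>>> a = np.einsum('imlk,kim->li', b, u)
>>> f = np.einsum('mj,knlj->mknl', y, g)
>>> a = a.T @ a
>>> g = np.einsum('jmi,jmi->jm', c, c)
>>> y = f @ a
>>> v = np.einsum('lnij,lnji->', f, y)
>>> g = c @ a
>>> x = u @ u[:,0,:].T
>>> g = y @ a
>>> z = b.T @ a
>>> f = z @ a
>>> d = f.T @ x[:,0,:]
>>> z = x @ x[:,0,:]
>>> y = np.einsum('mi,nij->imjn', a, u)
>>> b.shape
(3, 19, 13, 7)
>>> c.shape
(29, 19, 3)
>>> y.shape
(3, 3, 19, 7)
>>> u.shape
(7, 3, 19)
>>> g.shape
(13, 3, 3, 3)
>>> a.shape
(3, 3)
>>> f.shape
(7, 13, 19, 3)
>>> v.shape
()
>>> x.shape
(7, 3, 7)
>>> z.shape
(7, 3, 7)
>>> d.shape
(3, 19, 13, 7)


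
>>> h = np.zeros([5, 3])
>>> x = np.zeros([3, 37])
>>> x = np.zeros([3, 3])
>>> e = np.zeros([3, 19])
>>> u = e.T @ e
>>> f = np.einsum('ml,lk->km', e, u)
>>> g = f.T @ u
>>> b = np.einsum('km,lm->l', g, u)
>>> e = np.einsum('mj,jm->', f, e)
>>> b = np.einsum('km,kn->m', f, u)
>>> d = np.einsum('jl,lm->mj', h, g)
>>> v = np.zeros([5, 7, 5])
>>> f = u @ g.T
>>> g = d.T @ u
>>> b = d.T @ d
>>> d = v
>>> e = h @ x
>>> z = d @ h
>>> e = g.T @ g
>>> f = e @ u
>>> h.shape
(5, 3)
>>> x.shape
(3, 3)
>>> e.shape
(19, 19)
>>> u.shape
(19, 19)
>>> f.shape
(19, 19)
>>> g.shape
(5, 19)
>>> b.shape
(5, 5)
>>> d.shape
(5, 7, 5)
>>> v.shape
(5, 7, 5)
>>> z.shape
(5, 7, 3)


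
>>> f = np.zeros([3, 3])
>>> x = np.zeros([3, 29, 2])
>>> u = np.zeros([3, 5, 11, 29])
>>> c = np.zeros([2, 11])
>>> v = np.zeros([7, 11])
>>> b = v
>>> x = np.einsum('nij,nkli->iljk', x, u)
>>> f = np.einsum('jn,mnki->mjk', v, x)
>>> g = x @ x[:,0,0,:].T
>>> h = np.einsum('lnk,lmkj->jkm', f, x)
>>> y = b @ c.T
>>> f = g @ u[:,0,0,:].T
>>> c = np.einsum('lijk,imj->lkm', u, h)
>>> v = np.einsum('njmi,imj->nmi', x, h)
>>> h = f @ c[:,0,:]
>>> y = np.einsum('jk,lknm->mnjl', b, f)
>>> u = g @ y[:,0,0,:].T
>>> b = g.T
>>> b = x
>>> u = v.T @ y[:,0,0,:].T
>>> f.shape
(29, 11, 2, 3)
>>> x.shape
(29, 11, 2, 5)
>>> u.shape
(5, 2, 3)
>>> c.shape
(3, 29, 2)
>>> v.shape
(29, 2, 5)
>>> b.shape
(29, 11, 2, 5)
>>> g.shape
(29, 11, 2, 29)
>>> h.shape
(29, 11, 2, 2)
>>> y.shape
(3, 2, 7, 29)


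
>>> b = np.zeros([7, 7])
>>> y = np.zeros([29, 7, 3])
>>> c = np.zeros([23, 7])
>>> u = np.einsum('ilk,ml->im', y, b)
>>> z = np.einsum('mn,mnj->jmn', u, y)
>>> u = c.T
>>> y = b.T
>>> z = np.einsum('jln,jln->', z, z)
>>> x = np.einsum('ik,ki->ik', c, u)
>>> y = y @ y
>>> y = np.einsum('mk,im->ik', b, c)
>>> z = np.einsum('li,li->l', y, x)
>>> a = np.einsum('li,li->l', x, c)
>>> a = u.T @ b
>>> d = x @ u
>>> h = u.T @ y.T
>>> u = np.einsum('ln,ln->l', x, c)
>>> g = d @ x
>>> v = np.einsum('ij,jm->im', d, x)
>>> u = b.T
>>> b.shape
(7, 7)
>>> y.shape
(23, 7)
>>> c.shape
(23, 7)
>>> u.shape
(7, 7)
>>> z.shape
(23,)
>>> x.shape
(23, 7)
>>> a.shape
(23, 7)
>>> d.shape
(23, 23)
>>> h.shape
(23, 23)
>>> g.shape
(23, 7)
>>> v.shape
(23, 7)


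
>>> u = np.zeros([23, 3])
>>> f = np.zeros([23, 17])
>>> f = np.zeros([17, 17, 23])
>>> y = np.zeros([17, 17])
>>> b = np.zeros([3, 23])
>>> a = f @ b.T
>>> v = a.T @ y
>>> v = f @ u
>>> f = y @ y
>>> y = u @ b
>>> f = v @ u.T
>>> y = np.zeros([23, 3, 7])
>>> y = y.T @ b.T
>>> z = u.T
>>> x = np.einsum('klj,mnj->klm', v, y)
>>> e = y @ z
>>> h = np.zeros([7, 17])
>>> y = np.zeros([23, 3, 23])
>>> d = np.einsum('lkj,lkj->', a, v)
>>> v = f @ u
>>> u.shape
(23, 3)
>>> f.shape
(17, 17, 23)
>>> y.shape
(23, 3, 23)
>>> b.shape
(3, 23)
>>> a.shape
(17, 17, 3)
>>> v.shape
(17, 17, 3)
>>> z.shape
(3, 23)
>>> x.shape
(17, 17, 7)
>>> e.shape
(7, 3, 23)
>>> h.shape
(7, 17)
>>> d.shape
()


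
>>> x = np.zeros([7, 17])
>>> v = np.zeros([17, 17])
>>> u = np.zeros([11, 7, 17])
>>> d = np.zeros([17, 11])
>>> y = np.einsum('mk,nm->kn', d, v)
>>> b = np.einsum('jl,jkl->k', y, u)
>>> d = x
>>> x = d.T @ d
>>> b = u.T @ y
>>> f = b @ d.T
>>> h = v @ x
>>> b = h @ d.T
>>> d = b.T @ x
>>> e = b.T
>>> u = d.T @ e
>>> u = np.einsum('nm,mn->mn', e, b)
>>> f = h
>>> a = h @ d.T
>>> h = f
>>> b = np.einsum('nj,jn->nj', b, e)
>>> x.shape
(17, 17)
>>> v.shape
(17, 17)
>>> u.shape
(17, 7)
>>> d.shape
(7, 17)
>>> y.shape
(11, 17)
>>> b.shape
(17, 7)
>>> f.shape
(17, 17)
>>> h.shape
(17, 17)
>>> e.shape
(7, 17)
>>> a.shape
(17, 7)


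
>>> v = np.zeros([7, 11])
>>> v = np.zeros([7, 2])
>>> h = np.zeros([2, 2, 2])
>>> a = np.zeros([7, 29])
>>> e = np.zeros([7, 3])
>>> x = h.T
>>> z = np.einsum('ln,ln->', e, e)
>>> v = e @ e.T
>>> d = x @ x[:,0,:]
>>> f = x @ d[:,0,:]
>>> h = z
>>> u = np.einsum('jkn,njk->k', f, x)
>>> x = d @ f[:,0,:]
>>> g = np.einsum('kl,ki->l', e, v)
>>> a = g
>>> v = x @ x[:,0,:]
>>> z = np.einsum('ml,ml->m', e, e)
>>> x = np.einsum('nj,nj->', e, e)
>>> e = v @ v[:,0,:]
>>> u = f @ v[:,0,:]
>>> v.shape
(2, 2, 2)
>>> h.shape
()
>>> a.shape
(3,)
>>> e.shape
(2, 2, 2)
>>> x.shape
()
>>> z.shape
(7,)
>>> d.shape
(2, 2, 2)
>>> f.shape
(2, 2, 2)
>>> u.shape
(2, 2, 2)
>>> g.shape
(3,)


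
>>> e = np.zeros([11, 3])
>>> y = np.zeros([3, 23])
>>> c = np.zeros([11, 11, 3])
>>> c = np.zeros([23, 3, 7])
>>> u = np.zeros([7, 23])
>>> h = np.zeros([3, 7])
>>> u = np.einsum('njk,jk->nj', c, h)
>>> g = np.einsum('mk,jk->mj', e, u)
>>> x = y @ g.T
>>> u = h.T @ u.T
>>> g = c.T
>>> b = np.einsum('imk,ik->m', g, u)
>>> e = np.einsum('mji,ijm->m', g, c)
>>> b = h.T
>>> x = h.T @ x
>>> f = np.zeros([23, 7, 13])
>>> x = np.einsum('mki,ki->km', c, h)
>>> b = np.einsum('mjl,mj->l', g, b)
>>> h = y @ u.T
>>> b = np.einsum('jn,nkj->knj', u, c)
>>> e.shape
(7,)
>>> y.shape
(3, 23)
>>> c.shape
(23, 3, 7)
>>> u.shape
(7, 23)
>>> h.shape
(3, 7)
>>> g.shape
(7, 3, 23)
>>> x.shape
(3, 23)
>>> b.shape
(3, 23, 7)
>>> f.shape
(23, 7, 13)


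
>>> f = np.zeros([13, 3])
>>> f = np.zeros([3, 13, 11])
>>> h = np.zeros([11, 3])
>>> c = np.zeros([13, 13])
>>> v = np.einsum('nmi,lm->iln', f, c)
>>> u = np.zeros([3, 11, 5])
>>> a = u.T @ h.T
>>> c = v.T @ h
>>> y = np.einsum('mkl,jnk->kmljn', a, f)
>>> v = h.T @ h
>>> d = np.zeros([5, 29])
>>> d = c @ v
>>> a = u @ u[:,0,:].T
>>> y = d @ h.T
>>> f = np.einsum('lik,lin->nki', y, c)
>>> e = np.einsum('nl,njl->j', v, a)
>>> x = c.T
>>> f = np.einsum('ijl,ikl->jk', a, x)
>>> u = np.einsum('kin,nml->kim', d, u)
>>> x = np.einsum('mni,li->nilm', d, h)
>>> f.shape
(11, 13)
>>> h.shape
(11, 3)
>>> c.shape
(3, 13, 3)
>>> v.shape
(3, 3)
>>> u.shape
(3, 13, 11)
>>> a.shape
(3, 11, 3)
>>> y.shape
(3, 13, 11)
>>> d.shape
(3, 13, 3)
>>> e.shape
(11,)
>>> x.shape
(13, 3, 11, 3)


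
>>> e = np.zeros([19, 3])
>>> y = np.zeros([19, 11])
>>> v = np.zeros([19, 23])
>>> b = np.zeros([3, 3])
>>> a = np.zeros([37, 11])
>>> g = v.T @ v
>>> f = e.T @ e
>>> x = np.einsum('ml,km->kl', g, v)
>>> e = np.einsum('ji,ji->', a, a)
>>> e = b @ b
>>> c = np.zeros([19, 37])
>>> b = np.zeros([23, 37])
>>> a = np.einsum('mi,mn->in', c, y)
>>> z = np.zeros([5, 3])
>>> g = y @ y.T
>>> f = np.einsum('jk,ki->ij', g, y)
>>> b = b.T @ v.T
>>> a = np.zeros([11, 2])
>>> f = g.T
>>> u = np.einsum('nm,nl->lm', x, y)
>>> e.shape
(3, 3)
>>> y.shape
(19, 11)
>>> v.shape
(19, 23)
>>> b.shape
(37, 19)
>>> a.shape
(11, 2)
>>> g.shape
(19, 19)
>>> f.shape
(19, 19)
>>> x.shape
(19, 23)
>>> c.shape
(19, 37)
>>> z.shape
(5, 3)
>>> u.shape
(11, 23)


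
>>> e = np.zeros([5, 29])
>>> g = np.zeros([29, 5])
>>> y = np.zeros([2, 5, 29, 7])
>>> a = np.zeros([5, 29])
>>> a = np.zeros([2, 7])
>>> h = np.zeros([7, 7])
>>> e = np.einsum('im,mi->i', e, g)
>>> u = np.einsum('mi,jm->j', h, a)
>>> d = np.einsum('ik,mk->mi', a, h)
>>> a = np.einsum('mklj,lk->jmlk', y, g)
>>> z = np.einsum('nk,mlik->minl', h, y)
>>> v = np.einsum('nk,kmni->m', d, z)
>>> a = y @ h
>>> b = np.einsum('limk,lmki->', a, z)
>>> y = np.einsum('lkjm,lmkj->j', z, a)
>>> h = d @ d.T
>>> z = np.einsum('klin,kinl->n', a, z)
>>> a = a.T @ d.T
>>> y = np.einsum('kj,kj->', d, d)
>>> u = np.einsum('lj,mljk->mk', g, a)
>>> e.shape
(5,)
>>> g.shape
(29, 5)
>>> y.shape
()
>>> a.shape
(7, 29, 5, 7)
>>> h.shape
(7, 7)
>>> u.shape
(7, 7)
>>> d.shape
(7, 2)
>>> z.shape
(7,)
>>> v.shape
(29,)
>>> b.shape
()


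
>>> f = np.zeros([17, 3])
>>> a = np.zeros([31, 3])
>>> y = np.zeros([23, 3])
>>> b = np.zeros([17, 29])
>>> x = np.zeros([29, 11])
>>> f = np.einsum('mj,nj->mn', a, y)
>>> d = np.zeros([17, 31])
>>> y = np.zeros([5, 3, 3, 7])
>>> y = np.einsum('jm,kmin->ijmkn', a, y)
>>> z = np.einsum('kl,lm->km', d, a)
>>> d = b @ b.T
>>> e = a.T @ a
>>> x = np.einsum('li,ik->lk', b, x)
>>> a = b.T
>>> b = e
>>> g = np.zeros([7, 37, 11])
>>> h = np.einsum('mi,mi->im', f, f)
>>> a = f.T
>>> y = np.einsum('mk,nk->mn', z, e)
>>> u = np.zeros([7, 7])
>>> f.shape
(31, 23)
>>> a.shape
(23, 31)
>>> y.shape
(17, 3)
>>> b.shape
(3, 3)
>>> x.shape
(17, 11)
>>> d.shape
(17, 17)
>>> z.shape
(17, 3)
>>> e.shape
(3, 3)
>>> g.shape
(7, 37, 11)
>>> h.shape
(23, 31)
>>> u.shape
(7, 7)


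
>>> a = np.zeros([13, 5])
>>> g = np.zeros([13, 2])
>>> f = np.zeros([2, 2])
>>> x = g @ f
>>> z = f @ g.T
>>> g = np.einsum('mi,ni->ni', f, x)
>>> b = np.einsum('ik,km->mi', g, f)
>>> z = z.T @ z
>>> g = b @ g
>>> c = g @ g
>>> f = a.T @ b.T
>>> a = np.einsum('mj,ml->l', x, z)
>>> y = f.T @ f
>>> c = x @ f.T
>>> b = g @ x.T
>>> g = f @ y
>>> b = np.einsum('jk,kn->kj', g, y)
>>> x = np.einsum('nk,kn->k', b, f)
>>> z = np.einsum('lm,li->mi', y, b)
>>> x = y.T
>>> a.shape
(13,)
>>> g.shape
(5, 2)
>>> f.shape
(5, 2)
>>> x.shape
(2, 2)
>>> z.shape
(2, 5)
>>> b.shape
(2, 5)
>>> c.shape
(13, 5)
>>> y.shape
(2, 2)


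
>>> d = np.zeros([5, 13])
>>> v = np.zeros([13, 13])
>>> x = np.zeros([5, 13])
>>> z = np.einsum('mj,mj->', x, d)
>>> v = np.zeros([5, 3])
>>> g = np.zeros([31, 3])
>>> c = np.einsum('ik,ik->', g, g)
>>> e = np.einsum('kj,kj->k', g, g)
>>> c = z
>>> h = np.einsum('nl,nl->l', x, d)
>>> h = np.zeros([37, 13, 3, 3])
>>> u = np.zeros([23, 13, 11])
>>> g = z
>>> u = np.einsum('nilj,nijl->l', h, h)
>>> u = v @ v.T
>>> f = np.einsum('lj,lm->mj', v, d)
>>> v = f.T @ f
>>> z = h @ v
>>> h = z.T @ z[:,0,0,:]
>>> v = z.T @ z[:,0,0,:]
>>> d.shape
(5, 13)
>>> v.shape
(3, 3, 13, 3)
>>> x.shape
(5, 13)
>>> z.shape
(37, 13, 3, 3)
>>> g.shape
()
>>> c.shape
()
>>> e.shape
(31,)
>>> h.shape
(3, 3, 13, 3)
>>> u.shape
(5, 5)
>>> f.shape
(13, 3)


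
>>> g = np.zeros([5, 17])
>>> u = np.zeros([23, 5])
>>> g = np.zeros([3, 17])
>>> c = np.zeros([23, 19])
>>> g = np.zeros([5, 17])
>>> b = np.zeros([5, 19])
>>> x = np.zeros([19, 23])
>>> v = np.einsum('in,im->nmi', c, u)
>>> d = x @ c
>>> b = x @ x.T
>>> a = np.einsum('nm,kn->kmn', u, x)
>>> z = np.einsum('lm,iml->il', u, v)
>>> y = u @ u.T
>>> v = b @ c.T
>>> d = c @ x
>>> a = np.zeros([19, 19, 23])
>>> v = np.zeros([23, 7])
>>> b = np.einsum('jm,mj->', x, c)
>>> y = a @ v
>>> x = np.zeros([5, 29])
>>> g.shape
(5, 17)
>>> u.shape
(23, 5)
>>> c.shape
(23, 19)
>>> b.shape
()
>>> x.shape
(5, 29)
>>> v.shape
(23, 7)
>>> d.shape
(23, 23)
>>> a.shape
(19, 19, 23)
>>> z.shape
(19, 23)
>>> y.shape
(19, 19, 7)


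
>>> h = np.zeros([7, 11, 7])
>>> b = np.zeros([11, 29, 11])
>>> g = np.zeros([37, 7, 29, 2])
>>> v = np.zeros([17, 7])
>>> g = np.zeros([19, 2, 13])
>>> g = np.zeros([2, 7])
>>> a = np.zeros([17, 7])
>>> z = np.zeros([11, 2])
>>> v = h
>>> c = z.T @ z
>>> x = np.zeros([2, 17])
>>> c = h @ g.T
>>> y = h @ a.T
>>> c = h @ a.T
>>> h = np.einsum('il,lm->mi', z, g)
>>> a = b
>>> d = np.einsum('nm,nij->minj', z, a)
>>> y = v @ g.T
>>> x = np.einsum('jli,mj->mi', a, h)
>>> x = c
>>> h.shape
(7, 11)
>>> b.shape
(11, 29, 11)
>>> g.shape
(2, 7)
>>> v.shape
(7, 11, 7)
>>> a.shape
(11, 29, 11)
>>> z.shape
(11, 2)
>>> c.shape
(7, 11, 17)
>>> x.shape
(7, 11, 17)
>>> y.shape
(7, 11, 2)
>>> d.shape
(2, 29, 11, 11)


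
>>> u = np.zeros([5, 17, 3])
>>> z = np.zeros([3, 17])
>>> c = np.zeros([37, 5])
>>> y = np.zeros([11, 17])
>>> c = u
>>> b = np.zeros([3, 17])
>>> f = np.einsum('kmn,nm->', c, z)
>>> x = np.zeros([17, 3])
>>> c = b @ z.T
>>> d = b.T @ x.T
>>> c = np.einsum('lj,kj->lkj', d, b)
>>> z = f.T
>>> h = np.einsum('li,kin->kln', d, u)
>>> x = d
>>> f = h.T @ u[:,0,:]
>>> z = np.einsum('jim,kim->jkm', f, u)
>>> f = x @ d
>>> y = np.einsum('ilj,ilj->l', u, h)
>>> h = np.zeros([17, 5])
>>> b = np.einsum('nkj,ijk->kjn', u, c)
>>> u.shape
(5, 17, 3)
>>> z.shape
(3, 5, 3)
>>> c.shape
(17, 3, 17)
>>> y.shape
(17,)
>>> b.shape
(17, 3, 5)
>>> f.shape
(17, 17)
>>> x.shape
(17, 17)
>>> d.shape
(17, 17)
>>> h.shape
(17, 5)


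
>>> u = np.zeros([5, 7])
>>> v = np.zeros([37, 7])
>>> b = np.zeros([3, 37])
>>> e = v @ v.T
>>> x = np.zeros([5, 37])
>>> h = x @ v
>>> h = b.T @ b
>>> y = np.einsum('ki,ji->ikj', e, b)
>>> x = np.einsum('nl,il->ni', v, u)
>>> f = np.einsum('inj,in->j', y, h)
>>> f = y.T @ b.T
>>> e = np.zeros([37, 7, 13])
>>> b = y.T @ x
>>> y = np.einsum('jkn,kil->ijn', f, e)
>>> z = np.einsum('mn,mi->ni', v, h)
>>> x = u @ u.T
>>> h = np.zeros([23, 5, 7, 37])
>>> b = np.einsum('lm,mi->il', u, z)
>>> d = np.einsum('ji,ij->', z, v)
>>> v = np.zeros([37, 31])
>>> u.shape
(5, 7)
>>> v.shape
(37, 31)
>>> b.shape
(37, 5)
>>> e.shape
(37, 7, 13)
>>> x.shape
(5, 5)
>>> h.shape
(23, 5, 7, 37)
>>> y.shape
(7, 3, 3)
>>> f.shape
(3, 37, 3)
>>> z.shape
(7, 37)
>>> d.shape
()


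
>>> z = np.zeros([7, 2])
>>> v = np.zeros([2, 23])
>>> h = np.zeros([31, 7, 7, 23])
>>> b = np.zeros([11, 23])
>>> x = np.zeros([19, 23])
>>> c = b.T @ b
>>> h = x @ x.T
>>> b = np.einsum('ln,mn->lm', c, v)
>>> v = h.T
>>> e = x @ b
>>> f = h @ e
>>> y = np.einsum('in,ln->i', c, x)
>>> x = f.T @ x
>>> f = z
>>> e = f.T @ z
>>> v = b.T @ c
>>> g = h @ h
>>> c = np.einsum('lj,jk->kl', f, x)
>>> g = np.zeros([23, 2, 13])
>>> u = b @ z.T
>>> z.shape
(7, 2)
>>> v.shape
(2, 23)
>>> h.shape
(19, 19)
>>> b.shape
(23, 2)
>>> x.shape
(2, 23)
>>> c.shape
(23, 7)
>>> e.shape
(2, 2)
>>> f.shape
(7, 2)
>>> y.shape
(23,)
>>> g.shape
(23, 2, 13)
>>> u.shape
(23, 7)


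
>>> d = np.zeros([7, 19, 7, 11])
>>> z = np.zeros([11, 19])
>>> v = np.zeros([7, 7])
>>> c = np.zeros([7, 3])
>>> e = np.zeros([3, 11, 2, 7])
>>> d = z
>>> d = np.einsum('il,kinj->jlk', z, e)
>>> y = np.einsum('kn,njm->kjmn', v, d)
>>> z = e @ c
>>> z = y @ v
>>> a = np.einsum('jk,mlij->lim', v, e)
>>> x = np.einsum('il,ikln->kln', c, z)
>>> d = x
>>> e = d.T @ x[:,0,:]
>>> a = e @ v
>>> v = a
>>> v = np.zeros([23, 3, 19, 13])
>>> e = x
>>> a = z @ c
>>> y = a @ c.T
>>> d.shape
(19, 3, 7)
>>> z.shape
(7, 19, 3, 7)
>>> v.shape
(23, 3, 19, 13)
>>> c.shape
(7, 3)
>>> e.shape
(19, 3, 7)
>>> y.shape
(7, 19, 3, 7)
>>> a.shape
(7, 19, 3, 3)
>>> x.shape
(19, 3, 7)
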